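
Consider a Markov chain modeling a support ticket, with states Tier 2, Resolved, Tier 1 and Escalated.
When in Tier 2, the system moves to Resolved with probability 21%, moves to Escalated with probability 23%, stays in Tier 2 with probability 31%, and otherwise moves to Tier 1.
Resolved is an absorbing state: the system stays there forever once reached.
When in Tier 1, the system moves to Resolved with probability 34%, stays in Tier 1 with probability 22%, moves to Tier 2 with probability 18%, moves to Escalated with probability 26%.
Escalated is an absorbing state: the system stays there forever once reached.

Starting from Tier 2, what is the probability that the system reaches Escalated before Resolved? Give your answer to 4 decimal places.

0.4955

Let h(s) be the probability of absorption at Escalated starting from transient state s. Then h(Escalated) = 1 and h(Resolved) = 0. By first-step analysis:
h(Tier 2) = 0.31·h(Tier 2) + 0.21·0 + 0.25·h(Tier 1) + 0.23·1
h(Tier 1) = 0.18·h(Tier 2) + 0.34·0 + 0.22·h(Tier 1) + 0.26·1
Solving: h(Tier 2) = 0.4955, h(Tier 1) = 0.4477.
Starting from Tier 2, the probability is 0.4955.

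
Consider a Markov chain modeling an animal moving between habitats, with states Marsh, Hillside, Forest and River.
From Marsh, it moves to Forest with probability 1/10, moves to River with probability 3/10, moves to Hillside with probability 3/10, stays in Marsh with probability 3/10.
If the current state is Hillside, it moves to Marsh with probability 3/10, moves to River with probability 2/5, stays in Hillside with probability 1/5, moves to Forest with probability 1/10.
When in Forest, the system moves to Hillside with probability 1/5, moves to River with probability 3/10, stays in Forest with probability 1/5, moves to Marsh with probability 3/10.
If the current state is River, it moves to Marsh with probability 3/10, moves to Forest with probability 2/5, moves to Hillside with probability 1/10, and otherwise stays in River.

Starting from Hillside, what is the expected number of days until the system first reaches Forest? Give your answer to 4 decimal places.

5.1948

Let t(s) be the expected number of days to first reach Forest from state s, with t(Forest) = 0. Conditioning on the first day:
t(Marsh) = 1 + 0.3·t(Marsh) + 0.3·t(Hillside) + 0.3·t(River)
t(Hillside) = 1 + 0.3·t(Marsh) + 0.2·t(Hillside) + 0.4·t(River)
t(River) = 1 + 0.3·t(Marsh) + 0.1·t(Hillside) + 0.2·t(River)
Solving: t(Marsh) = 5.3247, t(Hillside) = 5.1948, t(River) = 3.8961.
Expected days from Hillside to Forest: 5.1948.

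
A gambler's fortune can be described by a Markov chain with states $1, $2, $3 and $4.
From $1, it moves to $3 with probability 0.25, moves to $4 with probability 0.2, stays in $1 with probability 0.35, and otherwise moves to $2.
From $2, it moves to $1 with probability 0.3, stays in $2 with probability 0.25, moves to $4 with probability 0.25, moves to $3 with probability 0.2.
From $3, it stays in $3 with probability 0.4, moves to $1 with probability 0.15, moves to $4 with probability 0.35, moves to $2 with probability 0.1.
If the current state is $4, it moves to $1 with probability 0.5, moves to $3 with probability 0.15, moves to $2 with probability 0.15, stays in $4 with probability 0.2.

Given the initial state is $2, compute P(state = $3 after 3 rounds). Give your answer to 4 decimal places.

0.2531

Propagate the distribution vector 3 rounds from $2.
After 0 rounds: (0.0000, 1.0000, 0.0000, 0.0000)
After 1 round: (0.3000, 0.2500, 0.2000, 0.2500)
After 2 rounds: (0.3350, 0.1800, 0.2425, 0.2425)
After 3 rounds: (0.3289, 0.1726, 0.2531, 0.2454)
P(in $3 after 3 rounds) = 0.2531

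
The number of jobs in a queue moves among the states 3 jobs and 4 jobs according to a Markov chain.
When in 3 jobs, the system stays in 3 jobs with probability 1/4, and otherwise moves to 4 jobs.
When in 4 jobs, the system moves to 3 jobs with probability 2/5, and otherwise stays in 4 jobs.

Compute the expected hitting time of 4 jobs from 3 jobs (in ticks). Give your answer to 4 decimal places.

1.3333

Let t(s) be the expected number of ticks to first reach 4 jobs from state s, with t(4 jobs) = 0. Conditioning on the first tick:
t(3 jobs) = 1 + 0.25·t(3 jobs)
Solving: t(3 jobs) = 1.3333.
Expected ticks from 3 jobs to 4 jobs: 1.3333.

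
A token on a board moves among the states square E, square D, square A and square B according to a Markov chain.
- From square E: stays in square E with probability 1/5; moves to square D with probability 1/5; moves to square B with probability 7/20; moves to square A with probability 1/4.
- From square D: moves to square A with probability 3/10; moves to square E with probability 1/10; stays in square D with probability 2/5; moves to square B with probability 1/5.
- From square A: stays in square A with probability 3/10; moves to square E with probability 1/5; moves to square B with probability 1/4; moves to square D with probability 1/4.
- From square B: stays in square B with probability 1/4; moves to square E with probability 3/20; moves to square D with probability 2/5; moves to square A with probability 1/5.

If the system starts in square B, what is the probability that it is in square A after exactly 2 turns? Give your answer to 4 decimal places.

Propagate the distribution vector 2 turns from square B.
After 0 turns: (0.0000, 0.0000, 0.0000, 1.0000)
After 1 turn: (0.1500, 0.4000, 0.2000, 0.2500)
After 2 turns: (0.1475, 0.3400, 0.2675, 0.2450)
P(in square A after 2 turns) = 0.2675

0.2675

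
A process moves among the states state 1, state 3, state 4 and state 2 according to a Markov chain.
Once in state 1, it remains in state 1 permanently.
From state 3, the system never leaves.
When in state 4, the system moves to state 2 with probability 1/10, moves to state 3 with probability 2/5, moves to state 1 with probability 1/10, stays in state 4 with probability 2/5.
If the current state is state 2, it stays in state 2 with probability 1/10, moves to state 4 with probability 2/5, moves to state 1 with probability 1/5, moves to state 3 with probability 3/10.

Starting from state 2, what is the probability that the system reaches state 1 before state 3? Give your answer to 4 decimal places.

Let h(s) be the probability of absorption at state 1 starting from transient state s. Then h(state 1) = 1 and h(state 3) = 0. By first-step analysis:
h(state 4) = 0.1·1 + 0.4·0 + 0.4·h(state 4) + 0.1·h(state 2)
h(state 2) = 0.2·1 + 0.3·0 + 0.4·h(state 4) + 0.1·h(state 2)
Solving: h(state 4) = 0.2200, h(state 2) = 0.3200.
Starting from state 2, the probability is 0.3200.

0.3200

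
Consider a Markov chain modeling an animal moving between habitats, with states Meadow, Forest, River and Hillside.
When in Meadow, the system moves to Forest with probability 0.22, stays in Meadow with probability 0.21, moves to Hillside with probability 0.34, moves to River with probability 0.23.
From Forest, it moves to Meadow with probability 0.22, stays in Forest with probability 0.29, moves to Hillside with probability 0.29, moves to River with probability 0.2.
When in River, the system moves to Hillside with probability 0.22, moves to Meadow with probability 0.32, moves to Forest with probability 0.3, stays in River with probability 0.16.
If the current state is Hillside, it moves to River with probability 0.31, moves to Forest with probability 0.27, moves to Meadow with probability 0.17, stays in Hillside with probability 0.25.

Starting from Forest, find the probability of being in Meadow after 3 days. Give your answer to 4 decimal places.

0.2270

Propagate the distribution vector 3 days from Forest.
After 0 days: (0.0000, 1.0000, 0.0000, 0.0000)
After 1 day: (0.2200, 0.2900, 0.2000, 0.2900)
After 2 days: (0.2233, 0.2708, 0.2305, 0.2754)
After 3 days: (0.2270, 0.2712, 0.2278, 0.2740)
P(in Meadow after 3 days) = 0.2270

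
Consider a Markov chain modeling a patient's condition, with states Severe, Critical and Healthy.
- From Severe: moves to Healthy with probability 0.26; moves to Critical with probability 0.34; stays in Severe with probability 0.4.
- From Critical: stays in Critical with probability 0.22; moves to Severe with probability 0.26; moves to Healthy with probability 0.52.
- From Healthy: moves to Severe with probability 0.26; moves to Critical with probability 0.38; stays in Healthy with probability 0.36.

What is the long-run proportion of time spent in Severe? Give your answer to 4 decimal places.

Let the stationary distribution be π with π = πP and π_1 + π_2 + π_3 = 1.
π_1 = 0.4·π_1 + 0.26·π_2 + 0.26·π_3
π_2 = 0.34·π_1 + 0.22·π_2 + 0.38·π_3
Solving with the normalization constraint gives π = (0.3023, 0.3172, 0.3805).
So the stationary probability of Severe is 0.3023.

0.3023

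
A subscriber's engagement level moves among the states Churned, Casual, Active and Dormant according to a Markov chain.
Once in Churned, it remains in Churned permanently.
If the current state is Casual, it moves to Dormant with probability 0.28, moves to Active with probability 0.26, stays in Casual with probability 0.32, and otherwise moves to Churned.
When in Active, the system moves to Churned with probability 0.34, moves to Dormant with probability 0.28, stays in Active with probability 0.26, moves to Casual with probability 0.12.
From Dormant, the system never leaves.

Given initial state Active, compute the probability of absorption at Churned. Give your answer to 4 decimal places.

Let h(s) be the probability of absorption at Churned starting from transient state s. Then h(Churned) = 1 and h(Dormant) = 0. By first-step analysis:
h(Casual) = 0.14·1 + 0.32·h(Casual) + 0.26·h(Active) + 0.28·0
h(Active) = 0.34·1 + 0.12·h(Casual) + 0.26·h(Active) + 0.28·0
Solving: h(Casual) = 0.4068, h(Active) = 0.5254.
Starting from Active, the probability is 0.5254.

0.5254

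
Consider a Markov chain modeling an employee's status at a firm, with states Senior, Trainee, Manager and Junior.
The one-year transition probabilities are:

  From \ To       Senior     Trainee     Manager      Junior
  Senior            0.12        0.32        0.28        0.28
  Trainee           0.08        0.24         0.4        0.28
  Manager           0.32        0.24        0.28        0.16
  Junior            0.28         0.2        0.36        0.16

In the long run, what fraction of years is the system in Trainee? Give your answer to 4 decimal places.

0.2482

Let the stationary distribution be π with π = πP and π_1 + π_2 + π_3 + π_4 = 1.
π_1 = 0.12·π_1 + 0.08·π_2 + 0.32·π_3 + 0.28·π_4
π_2 = 0.32·π_1 + 0.24·π_2 + 0.24·π_3 + 0.2·π_4
π_3 = 0.28·π_1 + 0.4·π_2 + 0.28·π_3 + 0.36·π_4
Solving with the normalization constraint gives π = (0.2099, 0.2482, 0.3270, 0.2150).
So the stationary probability of Trainee is 0.2482.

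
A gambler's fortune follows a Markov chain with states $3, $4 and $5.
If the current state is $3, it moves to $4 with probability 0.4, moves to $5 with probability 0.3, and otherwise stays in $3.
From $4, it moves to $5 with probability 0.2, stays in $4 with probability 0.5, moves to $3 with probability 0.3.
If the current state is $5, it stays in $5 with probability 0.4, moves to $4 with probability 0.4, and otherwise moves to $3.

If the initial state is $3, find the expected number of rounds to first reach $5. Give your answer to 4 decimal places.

Let t(s) be the expected number of rounds to first reach $5 from state s, with t($5) = 0. Conditioning on the first round:
t($3) = 1 + 0.3·t($3) + 0.4·t($4)
t($4) = 1 + 0.3·t($3) + 0.5·t($4)
Solving: t($3) = 3.9130, t($4) = 4.3478.
Expected rounds from $3 to $5: 3.9130.

3.9130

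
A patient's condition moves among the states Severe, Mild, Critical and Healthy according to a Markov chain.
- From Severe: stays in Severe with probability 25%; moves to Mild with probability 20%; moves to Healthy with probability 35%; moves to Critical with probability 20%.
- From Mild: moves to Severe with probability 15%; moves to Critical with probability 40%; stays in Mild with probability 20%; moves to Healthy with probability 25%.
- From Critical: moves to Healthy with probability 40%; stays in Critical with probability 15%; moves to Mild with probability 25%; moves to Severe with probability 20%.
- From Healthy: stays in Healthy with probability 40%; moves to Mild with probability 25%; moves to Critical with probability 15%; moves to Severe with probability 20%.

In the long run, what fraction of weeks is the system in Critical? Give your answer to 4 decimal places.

0.2171

Let the stationary distribution be π with π = πP and π_1 + π_2 + π_3 + π_4 = 1.
π_1 = 0.25·π_1 + 0.15·π_2 + 0.2·π_3 + 0.2·π_4
π_2 = 0.2·π_1 + 0.2·π_2 + 0.25·π_3 + 0.25·π_4
π_3 = 0.2·π_1 + 0.4·π_2 + 0.15·π_3 + 0.15·π_4
Solving with the normalization constraint gives π = (0.1985, 0.2286, 0.2171, 0.3558).
So the stationary probability of Critical is 0.2171.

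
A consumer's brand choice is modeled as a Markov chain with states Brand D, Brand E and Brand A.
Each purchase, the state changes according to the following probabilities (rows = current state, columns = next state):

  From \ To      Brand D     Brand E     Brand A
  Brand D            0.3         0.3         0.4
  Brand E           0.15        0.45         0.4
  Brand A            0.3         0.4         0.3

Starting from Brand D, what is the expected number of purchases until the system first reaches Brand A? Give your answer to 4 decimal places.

Let t(s) be the expected number of purchases to first reach Brand A from state s, with t(Brand A) = 0. Conditioning on the first purchase:
t(Brand D) = 1 + 0.3·t(Brand D) + 0.3·t(Brand E)
t(Brand E) = 1 + 0.15·t(Brand D) + 0.45·t(Brand E)
Solving: t(Brand D) = 2.5000, t(Brand E) = 2.5000.
Expected purchases from Brand D to Brand A: 2.5000.

2.5000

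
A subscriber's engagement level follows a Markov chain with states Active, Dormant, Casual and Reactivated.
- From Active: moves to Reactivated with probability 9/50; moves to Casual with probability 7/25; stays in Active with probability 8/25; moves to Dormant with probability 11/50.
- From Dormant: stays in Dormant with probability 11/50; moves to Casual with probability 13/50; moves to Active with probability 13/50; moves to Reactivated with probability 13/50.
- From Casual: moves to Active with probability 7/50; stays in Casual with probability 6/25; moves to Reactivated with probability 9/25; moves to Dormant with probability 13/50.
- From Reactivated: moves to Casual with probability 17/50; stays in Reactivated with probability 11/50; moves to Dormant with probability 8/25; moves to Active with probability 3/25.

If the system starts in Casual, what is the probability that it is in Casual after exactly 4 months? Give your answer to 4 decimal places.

0.2795

Propagate the distribution vector 4 months from Casual.
After 0 months: (0.0000, 0.0000, 1.0000, 0.0000)
After 1 month: (0.1400, 0.2600, 0.2400, 0.3600)
After 2 months: (0.1892, 0.2656, 0.2868, 0.2584)
After 3 months: (0.2008, 0.2573, 0.2787, 0.2632)
After 4 months: (0.2018, 0.2575, 0.2795, 0.2613)
P(in Casual after 4 months) = 0.2795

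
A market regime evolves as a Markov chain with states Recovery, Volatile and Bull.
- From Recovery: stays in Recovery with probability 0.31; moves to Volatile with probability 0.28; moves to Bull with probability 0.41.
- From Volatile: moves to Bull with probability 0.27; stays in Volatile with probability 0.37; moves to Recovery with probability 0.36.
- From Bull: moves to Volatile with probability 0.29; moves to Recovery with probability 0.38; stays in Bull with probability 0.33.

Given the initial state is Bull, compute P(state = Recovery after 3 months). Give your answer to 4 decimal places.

Propagate the distribution vector 3 months from Bull.
After 0 months: (0.0000, 0.0000, 1.0000)
After 1 month: (0.3800, 0.2900, 0.3300)
After 2 months: (0.3476, 0.3094, 0.3430)
After 3 months: (0.3495, 0.3113, 0.3392)
P(in Recovery after 3 months) = 0.3495

0.3495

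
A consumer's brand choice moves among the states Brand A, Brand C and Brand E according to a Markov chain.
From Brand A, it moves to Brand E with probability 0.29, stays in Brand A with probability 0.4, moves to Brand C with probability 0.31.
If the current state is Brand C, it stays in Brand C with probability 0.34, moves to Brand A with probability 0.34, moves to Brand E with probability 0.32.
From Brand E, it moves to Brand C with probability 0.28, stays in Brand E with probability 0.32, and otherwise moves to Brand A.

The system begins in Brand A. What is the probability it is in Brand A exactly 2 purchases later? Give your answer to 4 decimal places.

Sum over the intermediate state after 1 purchase:
P = P(Brand A→Brand A)·P(Brand A→Brand A) + P(Brand A→Brand C)·P(Brand C→Brand A) + P(Brand A→Brand E)·P(Brand E→Brand A)
  = 0.4×0.4 + 0.31×0.34 + 0.29×0.4
  = 0.1600 + 0.1054 + 0.1160 = 0.3814

0.3814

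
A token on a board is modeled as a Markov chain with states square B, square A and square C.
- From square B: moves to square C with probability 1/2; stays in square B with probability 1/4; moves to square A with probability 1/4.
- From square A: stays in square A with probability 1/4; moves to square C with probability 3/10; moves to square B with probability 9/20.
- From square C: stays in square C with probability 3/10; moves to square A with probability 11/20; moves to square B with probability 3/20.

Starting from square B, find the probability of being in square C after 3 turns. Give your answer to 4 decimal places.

Propagate the distribution vector 3 turns from square B.
After 0 turns: (1.0000, 0.0000, 0.0000)
After 1 turn: (0.2500, 0.2500, 0.5000)
After 2 turns: (0.2500, 0.4000, 0.3500)
After 3 turns: (0.2950, 0.3550, 0.3500)
P(in square C after 3 turns) = 0.3500

0.3500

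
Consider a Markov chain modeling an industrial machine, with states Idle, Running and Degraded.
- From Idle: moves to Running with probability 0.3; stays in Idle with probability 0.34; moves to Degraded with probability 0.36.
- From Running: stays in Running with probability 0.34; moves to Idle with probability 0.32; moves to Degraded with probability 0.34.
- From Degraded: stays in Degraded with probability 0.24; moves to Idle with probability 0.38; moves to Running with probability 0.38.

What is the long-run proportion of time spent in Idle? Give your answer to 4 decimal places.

0.3458

Let the stationary distribution be π with π = πP and π_1 + π_2 + π_3 = 1.
π_1 = 0.34·π_1 + 0.32·π_2 + 0.38·π_3
π_2 = 0.3·π_1 + 0.34·π_2 + 0.38·π_3
Solving with the normalization constraint gives π = (0.3458, 0.3388, 0.3154).
So the stationary probability of Idle is 0.3458.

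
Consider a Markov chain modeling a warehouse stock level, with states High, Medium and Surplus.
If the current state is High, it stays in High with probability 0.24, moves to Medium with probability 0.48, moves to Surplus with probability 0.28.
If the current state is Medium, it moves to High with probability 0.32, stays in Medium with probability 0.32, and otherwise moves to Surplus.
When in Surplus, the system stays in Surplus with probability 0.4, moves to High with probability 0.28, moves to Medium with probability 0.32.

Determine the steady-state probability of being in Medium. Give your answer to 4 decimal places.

0.3653

Let the stationary distribution be π with π = πP and π_1 + π_2 + π_3 = 1.
π_1 = 0.24·π_1 + 0.32·π_2 + 0.28·π_3
π_2 = 0.48·π_1 + 0.32·π_2 + 0.32·π_3
Solving with the normalization constraint gives π = (0.2833, 0.3653, 0.3514).
So the stationary probability of Medium is 0.3653.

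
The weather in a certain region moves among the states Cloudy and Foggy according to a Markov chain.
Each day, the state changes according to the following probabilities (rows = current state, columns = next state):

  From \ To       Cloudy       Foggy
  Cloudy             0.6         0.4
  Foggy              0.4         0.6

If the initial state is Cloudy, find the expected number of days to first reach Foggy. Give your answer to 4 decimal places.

2.5000

Let t(s) be the expected number of days to first reach Foggy from state s, with t(Foggy) = 0. Conditioning on the first day:
t(Cloudy) = 1 + 0.6·t(Cloudy)
Solving: t(Cloudy) = 2.5000.
Expected days from Cloudy to Foggy: 2.5000.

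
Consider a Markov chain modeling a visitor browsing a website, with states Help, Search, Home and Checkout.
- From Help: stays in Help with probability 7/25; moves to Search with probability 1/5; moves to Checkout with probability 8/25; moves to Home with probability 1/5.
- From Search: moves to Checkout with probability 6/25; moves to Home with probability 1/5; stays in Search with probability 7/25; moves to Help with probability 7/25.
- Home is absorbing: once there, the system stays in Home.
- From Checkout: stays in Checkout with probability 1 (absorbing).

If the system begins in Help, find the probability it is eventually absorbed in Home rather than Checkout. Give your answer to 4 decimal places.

Let h(s) be the probability of absorption at Home starting from transient state s. Then h(Home) = 1 and h(Checkout) = 0. By first-step analysis:
h(Help) = 0.28·h(Help) + 0.2·h(Search) + 0.2·1 + 0.32·0
h(Search) = 0.28·h(Help) + 0.28·h(Search) + 0.2·1 + 0.24·0
Solving: h(Help) = 0.3979, h(Search) = 0.4325.
Starting from Help, the probability is 0.3979.

0.3979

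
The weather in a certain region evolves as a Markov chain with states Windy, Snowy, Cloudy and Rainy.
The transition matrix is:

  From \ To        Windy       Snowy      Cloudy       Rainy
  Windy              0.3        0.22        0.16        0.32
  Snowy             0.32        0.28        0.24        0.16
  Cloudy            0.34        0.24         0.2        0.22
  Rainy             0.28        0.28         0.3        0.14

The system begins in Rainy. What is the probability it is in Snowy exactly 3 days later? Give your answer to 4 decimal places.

Propagate the distribution vector 3 days from Rainy.
After 0 days: (0.0000, 0.0000, 0.0000, 1.0000)
After 1 day: (0.2800, 0.2800, 0.3000, 0.1400)
After 2 days: (0.3148, 0.2512, 0.2140, 0.2200)
After 3 days: (0.3092, 0.2526, 0.2195, 0.2188)
P(in Snowy after 3 days) = 0.2526

0.2526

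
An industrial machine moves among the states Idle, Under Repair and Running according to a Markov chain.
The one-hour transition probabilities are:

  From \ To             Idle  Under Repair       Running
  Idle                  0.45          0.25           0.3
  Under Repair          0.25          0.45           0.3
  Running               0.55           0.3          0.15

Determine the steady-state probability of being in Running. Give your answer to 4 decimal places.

0.2609

Let the stationary distribution be π with π = πP and π_1 + π_2 + π_3 = 1.
π_1 = 0.45·π_1 + 0.25·π_2 + 0.55·π_3
π_2 = 0.25·π_1 + 0.45·π_2 + 0.3·π_3
Solving with the normalization constraint gives π = (0.4103, 0.3288, 0.2609).
So the stationary probability of Running is 0.2609.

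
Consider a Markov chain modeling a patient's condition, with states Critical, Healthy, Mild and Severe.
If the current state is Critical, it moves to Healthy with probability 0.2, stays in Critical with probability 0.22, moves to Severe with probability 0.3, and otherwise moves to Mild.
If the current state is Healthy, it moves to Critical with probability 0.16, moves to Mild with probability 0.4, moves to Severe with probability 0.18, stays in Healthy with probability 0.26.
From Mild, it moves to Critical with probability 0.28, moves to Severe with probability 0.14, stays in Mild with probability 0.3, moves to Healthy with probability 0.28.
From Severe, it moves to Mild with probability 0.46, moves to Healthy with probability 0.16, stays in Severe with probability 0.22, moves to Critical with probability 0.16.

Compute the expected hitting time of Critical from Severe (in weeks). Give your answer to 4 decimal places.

4.8505

Let t(s) be the expected number of weeks to first reach Critical from state s, with t(Critical) = 0. Conditioning on the first week:
t(Healthy) = 1 + 0.26·t(Healthy) + 0.4·t(Mild) + 0.18·t(Severe)
t(Mild) = 1 + 0.28·t(Healthy) + 0.3·t(Mild) + 0.14·t(Severe)
t(Severe) = 1 + 0.16·t(Healthy) + 0.46·t(Mild) + 0.22·t(Severe)
Solving: t(Healthy) = 4.8837, t(Mild) = 4.3522, t(Severe) = 4.8505.
Expected weeks from Severe to Critical: 4.8505.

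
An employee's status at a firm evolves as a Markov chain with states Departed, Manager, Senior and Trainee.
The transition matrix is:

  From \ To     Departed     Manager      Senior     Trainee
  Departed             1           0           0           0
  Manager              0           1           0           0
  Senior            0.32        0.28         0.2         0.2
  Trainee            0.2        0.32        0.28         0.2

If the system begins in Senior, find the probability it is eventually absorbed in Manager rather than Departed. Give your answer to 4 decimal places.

Let h(s) be the probability of absorption at Manager starting from transient state s. Then h(Manager) = 1 and h(Departed) = 0. By first-step analysis:
h(Senior) = 0.32·0 + 0.28·1 + 0.2·h(Senior) + 0.2·h(Trainee)
h(Trainee) = 0.2·0 + 0.32·1 + 0.28·h(Senior) + 0.2·h(Trainee)
Solving: h(Senior) = 0.4932, h(Trainee) = 0.5726.
Starting from Senior, the probability is 0.4932.

0.4932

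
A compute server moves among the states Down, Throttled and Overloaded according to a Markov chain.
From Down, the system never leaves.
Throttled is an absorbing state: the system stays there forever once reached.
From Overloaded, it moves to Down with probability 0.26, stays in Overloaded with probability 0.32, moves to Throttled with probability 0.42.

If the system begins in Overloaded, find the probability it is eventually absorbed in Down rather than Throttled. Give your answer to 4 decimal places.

Let h(s) be the probability of absorption at Down starting from transient state s. Then h(Down) = 1 and h(Throttled) = 0. By first-step analysis:
h(Overloaded) = 0.26·1 + 0.42·0 + 0.32·h(Overloaded)
Solving: h(Overloaded) = 0.3824.
Starting from Overloaded, the probability is 0.3824.

0.3824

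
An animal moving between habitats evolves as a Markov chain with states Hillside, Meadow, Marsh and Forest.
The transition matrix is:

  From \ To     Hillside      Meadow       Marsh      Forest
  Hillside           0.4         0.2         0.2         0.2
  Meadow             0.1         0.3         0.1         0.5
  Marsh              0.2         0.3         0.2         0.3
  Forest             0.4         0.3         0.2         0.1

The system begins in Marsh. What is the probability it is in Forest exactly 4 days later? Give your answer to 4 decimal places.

0.2718

Propagate the distribution vector 4 days from Marsh.
After 0 days: (0.0000, 0.0000, 1.0000, 0.0000)
After 1 day: (0.2000, 0.3000, 0.2000, 0.3000)
After 2 days: (0.2700, 0.2800, 0.1700, 0.2800)
After 3 days: (0.2820, 0.2730, 0.1720, 0.2730)
After 4 days: (0.2837, 0.2718, 0.1727, 0.2718)
P(in Forest after 4 days) = 0.2718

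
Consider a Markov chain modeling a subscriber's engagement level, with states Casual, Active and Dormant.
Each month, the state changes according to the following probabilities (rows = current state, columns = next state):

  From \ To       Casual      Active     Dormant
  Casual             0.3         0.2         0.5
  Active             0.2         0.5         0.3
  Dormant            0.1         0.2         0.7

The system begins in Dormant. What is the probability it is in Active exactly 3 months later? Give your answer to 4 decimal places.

Propagate the distribution vector 3 months from Dormant.
After 0 months: (0.0000, 0.0000, 1.0000)
After 1 month: (0.1000, 0.2000, 0.7000)
After 2 months: (0.1400, 0.2600, 0.6000)
After 3 months: (0.1540, 0.2780, 0.5680)
P(in Active after 3 months) = 0.2780

0.2780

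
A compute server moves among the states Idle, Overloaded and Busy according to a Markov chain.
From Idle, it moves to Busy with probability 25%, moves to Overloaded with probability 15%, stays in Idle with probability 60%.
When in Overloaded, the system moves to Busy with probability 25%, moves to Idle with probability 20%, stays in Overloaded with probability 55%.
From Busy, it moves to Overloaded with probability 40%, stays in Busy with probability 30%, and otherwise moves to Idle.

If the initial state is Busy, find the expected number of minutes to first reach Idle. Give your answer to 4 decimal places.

Let t(s) be the expected number of minutes to first reach Idle from state s, with t(Idle) = 0. Conditioning on the first minute:
t(Overloaded) = 1 + 0.55·t(Overloaded) + 0.25·t(Busy)
t(Busy) = 1 + 0.4·t(Overloaded) + 0.3·t(Busy)
Solving: t(Overloaded) = 4.4186, t(Busy) = 3.9535.
Expected minutes from Busy to Idle: 3.9535.

3.9535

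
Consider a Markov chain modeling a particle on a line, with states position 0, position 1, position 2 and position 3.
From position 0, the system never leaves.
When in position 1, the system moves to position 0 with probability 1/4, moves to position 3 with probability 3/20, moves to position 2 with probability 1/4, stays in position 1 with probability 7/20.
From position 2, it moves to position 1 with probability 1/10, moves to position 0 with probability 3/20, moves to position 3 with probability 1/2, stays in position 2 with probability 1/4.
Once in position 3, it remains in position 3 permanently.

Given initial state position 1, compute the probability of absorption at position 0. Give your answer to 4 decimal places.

0.4865

Let h(s) be the probability of absorption at position 0 starting from transient state s. Then h(position 0) = 1 and h(position 3) = 0. By first-step analysis:
h(position 1) = 0.25·1 + 0.35·h(position 1) + 0.25·h(position 2) + 0.15·0
h(position 2) = 0.15·1 + 0.1·h(position 1) + 0.25·h(position 2) + 0.5·0
Solving: h(position 1) = 0.4865, h(position 2) = 0.2649.
Starting from position 1, the probability is 0.4865.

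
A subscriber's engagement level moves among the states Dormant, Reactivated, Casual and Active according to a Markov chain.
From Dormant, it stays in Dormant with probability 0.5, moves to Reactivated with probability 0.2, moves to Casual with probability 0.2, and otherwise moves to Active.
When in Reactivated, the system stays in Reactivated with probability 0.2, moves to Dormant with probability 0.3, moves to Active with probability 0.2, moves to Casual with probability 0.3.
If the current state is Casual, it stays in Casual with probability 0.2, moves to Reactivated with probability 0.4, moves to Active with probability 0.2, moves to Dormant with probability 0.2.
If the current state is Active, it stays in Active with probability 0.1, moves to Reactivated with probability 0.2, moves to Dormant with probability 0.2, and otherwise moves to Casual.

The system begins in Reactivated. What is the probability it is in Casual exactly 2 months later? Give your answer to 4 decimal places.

0.2800

Propagate the distribution vector 2 months from Reactivated.
After 0 months: (0.0000, 1.0000, 0.0000, 0.0000)
After 1 month: (0.3000, 0.2000, 0.3000, 0.2000)
After 2 months: (0.3100, 0.2600, 0.2800, 0.1500)
P(in Casual after 2 months) = 0.2800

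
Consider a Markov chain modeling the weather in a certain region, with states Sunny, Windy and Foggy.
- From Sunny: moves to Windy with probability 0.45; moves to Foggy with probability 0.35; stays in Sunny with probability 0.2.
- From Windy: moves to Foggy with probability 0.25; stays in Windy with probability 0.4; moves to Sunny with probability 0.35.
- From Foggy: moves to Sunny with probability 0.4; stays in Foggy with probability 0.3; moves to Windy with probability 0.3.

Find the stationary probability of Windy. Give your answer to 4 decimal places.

0.3862

Let the stationary distribution be π with π = πP and π_1 + π_2 + π_3 = 1.
π_1 = 0.2·π_1 + 0.35·π_2 + 0.4·π_3
π_2 = 0.45·π_1 + 0.4·π_2 + 0.3·π_3
Solving with the normalization constraint gives π = (0.3172, 0.3862, 0.2966).
So the stationary probability of Windy is 0.3862.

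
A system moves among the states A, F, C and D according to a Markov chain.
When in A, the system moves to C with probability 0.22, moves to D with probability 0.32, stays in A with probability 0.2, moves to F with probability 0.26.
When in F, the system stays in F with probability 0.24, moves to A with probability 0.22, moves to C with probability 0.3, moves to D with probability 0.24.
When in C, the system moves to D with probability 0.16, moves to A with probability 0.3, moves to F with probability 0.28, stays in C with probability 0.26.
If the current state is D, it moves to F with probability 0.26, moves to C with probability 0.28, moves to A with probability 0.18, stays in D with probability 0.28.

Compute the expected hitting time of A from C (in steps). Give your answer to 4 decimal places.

3.9360

Let t(s) be the expected number of steps to first reach A from state s, with t(A) = 0. Conditioning on the first step:
t(F) = 1 + 0.24·t(F) + 0.3·t(C) + 0.24·t(D)
t(C) = 1 + 0.28·t(F) + 0.26·t(C) + 0.16·t(D)
t(D) = 1 + 0.26·t(F) + 0.28·t(C) + 0.28·t(D)
Solving: t(F) = 4.2794, t(C) = 3.9360, t(D) = 4.4649.
Expected steps from C to A: 3.9360.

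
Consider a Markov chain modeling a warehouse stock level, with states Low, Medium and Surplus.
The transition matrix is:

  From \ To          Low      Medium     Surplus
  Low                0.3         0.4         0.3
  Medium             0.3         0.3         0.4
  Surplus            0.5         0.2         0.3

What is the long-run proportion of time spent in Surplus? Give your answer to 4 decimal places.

0.3304

Let the stationary distribution be π with π = πP and π_1 + π_2 + π_3 = 1.
π_1 = 0.3·π_1 + 0.3·π_2 + 0.5·π_3
π_2 = 0.4·π_1 + 0.3·π_2 + 0.2·π_3
Solving with the normalization constraint gives π = (0.3661, 0.3036, 0.3304).
So the stationary probability of Surplus is 0.3304.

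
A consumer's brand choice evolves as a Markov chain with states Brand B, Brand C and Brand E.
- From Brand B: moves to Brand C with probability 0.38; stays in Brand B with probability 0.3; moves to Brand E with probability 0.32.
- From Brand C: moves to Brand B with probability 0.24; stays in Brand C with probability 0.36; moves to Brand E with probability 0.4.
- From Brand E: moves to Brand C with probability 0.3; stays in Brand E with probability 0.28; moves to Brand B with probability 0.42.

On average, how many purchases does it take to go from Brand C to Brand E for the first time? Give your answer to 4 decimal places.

2.6345

Let t(s) be the expected number of purchases to first reach Brand E from state s, with t(Brand E) = 0. Conditioning on the first purchase:
t(Brand B) = 1 + 0.3·t(Brand B) + 0.38·t(Brand C)
t(Brand C) = 1 + 0.24·t(Brand B) + 0.36·t(Brand C)
Solving: t(Brand B) = 2.8587, t(Brand C) = 2.6345.
Expected purchases from Brand C to Brand E: 2.6345.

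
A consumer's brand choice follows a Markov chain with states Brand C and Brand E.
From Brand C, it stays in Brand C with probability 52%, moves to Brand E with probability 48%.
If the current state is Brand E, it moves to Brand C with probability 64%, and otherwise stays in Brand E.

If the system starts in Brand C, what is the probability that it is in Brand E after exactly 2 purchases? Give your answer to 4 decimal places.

0.4224

Sum over the intermediate state after 1 purchase:
P = P(Brand C→Brand C)·P(Brand C→Brand E) + P(Brand C→Brand E)·P(Brand E→Brand E)
  = 0.52×0.48 + 0.48×0.36
  = 0.2496 + 0.1728 = 0.4224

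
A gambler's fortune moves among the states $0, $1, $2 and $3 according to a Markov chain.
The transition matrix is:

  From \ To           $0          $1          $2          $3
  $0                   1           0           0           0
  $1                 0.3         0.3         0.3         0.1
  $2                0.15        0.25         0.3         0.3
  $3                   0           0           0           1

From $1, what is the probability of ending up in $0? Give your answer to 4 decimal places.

0.6145

Let h(s) be the probability of absorption at $0 starting from transient state s. Then h($0) = 1 and h($3) = 0. By first-step analysis:
h($1) = 0.3·1 + 0.3·h($1) + 0.3·h($2) + 0.1·0
h($2) = 0.15·1 + 0.25·h($1) + 0.3·h($2) + 0.3·0
Solving: h($1) = 0.6145, h($2) = 0.4337.
Starting from $1, the probability is 0.6145.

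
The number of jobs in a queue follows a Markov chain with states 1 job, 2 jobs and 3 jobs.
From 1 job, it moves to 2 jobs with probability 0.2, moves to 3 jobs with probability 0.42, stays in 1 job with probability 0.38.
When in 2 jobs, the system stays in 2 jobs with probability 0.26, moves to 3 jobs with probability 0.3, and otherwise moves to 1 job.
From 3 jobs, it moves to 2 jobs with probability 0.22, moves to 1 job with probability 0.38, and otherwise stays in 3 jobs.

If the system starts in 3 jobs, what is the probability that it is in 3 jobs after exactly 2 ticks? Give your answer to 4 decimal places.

Sum over the intermediate state after 1 tick:
P = P(3 jobs→1 job)·P(1 job→3 jobs) + P(3 jobs→2 jobs)·P(2 jobs→3 jobs) + P(3 jobs→3 jobs)·P(3 jobs→3 jobs)
  = 0.38×0.42 + 0.22×0.3 + 0.4×0.4
  = 0.1596 + 0.0660 + 0.1600 = 0.3856

0.3856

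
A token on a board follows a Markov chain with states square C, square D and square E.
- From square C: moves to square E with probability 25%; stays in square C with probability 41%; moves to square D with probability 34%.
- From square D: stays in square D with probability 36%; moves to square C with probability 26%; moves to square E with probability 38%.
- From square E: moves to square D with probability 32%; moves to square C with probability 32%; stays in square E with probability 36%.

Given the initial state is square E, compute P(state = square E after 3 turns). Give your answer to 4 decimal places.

0.3305

Propagate the distribution vector 3 turns from square E.
After 0 turns: (0.0000, 0.0000, 1.0000)
After 1 turn: (0.3200, 0.3200, 0.3600)
After 2 turns: (0.3296, 0.3392, 0.3312)
After 3 turns: (0.3293, 0.3402, 0.3305)
P(in square E after 3 turns) = 0.3305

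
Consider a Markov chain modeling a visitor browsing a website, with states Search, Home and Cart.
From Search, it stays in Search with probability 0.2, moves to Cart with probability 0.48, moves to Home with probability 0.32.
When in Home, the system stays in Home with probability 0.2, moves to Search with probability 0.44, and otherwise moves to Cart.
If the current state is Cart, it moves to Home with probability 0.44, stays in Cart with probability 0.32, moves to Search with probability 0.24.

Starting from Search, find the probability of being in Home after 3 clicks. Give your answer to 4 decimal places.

0.3231

Propagate the distribution vector 3 clicks from Search.
After 0 clicks: (1.0000, 0.0000, 0.0000)
After 1 click: (0.2000, 0.3200, 0.4800)
After 2 clicks: (0.2960, 0.3392, 0.3648)
After 3 clicks: (0.2960, 0.3231, 0.3809)
P(in Home after 3 clicks) = 0.3231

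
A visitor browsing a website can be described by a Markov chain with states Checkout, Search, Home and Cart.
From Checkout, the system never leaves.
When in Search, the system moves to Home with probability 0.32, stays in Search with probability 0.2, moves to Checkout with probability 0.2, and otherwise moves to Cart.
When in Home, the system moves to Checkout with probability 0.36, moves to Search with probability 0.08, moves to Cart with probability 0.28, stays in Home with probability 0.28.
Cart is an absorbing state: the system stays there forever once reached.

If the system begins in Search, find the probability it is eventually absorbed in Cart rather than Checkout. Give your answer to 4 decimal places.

0.5291

Let h(s) be the probability of absorption at Cart starting from transient state s. Then h(Cart) = 1 and h(Checkout) = 0. By first-step analysis:
h(Search) = 0.2·0 + 0.2·h(Search) + 0.32·h(Home) + 0.28·1
h(Home) = 0.36·0 + 0.08·h(Search) + 0.28·h(Home) + 0.28·1
Solving: h(Search) = 0.5291, h(Home) = 0.4477.
Starting from Search, the probability is 0.5291.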